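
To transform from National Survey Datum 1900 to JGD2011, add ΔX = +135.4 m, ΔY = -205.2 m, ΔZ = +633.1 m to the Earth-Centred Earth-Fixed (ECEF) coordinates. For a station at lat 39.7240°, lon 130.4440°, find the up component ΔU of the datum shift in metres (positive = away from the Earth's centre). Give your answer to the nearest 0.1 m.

The local up (radial) axis is (cos φ cos λ, cos φ sin λ, sin φ), giving ΔU = -67.556 − 120.112 + 404.608 = 216.94 m.

ΔU = 216.9 m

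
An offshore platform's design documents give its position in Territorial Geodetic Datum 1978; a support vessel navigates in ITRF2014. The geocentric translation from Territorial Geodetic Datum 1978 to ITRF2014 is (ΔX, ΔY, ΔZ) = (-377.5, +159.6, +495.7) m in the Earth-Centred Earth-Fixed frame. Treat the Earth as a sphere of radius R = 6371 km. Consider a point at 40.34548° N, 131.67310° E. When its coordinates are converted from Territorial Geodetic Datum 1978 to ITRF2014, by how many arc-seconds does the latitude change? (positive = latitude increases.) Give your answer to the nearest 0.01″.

sin φ = 0.647395, cos φ = 0.762155, sin λ = 0.746950, cos λ = -0.664880.
North component: ΔN = −sin φ cos λ·ΔX − sin φ sin λ·ΔY + cos φ·ΔZ = −(0.647395)(-0.664880)(-377.5) − (0.647395)(0.746950)(159.6) + (0.762155)(495.7) = 138.13 m.
1° of latitude spans πR/180 = 111195 m, so Δφ = 138.13 / 111195 × 3600 = 4.472″.

Δφ = 4.47″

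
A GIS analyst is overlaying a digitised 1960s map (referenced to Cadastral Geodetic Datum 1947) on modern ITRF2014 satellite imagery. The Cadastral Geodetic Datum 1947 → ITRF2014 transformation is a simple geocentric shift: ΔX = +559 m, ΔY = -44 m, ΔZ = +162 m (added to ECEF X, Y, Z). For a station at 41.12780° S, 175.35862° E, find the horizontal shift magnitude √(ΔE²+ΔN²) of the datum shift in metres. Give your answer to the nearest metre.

At φ = -41.12780°, λ = 175.35862°: sin φ = -0.657741, cos φ = 0.753244, sin λ = 0.080919, cos λ = -0.996721.
ΔE = −sin λ·ΔX + cos λ·ΔY = −(0.080919)·(559) + (-0.996721)·(-44) = -1.38 m.
ΔN = −sin φ cos λ·ΔX − sin φ sin λ·ΔY + cos φ·ΔZ = −(-0.657741)(-0.996721)(559) − (-0.657741)(0.080919)(-44) + (0.753244)(162) = -246.79 m.
Horizontal magnitude = √(ΔE² + ΔN²) = √((-1.38)² + (-246.79)²) = 246.79 m.

247 m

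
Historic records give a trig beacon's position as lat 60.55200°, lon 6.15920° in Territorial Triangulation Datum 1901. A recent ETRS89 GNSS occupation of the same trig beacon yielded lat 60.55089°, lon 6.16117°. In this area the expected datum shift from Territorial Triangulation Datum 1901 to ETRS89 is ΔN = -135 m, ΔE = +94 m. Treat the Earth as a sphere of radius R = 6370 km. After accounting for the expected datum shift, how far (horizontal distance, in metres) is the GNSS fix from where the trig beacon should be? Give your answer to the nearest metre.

18 m

Observed coordinate differences: Δφ = -0.00111°, Δλ = +0.00197°.
Converting to metres (1° lat = 111177 m, cos φ = 0.491633): observed ΔN = -123.4 m, observed ΔE = 107.7 m.
Subtracting the expected shift leaves a residual of -123.4 − (-135) = 11.6 m north and 107.7 − (94) = 13.7 m east.
Residual distance = √(11.6² + 13.7²) = 17.9 m.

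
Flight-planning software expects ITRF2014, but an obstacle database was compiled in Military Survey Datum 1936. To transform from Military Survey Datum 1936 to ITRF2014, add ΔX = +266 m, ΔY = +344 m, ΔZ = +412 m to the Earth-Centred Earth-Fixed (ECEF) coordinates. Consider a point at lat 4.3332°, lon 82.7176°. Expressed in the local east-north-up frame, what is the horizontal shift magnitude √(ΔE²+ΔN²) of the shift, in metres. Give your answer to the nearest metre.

441 m

At φ = 4.3332°, λ = 82.7176°: sin φ = 0.075557, cos φ = 0.997142, sin λ = 0.991933, cos λ = 0.126760.
ΔE = −sin λ·ΔX + cos λ·ΔY = −(0.991933)·(266) + (0.126760)·(344) = -220.25 m.
ΔN = −sin φ cos λ·ΔX − sin φ sin λ·ΔY + cos φ·ΔZ = −(0.075557)(0.126760)(266) − (0.075557)(0.991933)(344) + (0.997142)(412) = 382.49 m.
Horizontal magnitude = √(ΔE² + ΔN²) = √((-220.25)² + 382.49²) = 441.37 m.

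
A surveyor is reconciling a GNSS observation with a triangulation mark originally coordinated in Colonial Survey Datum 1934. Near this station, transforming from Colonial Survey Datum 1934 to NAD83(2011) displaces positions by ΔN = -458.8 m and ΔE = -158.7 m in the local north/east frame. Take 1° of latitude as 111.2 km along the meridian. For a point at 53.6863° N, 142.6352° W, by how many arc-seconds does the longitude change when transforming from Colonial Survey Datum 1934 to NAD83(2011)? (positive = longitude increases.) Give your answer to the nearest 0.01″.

Δλ = -8.68″

At latitude 53.6863°, cos φ = 0.592206.
1° of longitude at this latitude = 111.2 × cos φ = 65.85 km, so Δλ = -158.7 / 65853.3 = -0.0024099° = -8.676″.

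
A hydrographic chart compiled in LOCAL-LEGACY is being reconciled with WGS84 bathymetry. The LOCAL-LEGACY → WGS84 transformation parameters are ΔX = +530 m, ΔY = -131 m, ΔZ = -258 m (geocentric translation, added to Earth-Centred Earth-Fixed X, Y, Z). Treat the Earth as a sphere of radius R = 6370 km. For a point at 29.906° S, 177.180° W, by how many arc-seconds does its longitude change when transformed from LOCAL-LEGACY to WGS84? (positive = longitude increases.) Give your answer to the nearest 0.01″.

Δλ = 5.86″

sin φ = -0.498579, cos φ = 0.866845, sin λ = -0.049198, cos λ = -0.998789.
East component: ΔE = −sin λ·ΔX + cos λ·ΔY = −(-0.049198)(530) + (-0.998789)(-131) = 156.92 m.
1° of latitude spans πR/180 = 111177 m; at latitude φ, 1° of longitude spans that × cos φ = 96373.6 m, so Δλ = 156.92 / 96373.6 × 3600 = 5.862″.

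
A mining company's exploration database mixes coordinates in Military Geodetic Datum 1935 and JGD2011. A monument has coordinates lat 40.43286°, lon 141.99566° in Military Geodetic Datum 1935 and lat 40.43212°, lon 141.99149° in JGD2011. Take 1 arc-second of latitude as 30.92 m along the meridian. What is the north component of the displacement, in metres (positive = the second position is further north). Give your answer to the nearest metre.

ΔN = -82 m

Δφ = 40.43212° − 40.43286° = -0.00074°; Δλ = 141.99149° − 141.99566° = -0.00417°.
1° of latitude = 3600 × 30.92 = 111312 m.
ΔN = Δφ × 111312 = -82.4 m; ΔE = Δλ × 111312 × cos(40.43286°) = -0.00417 × 111312 × 0.761166 = -353.3 m.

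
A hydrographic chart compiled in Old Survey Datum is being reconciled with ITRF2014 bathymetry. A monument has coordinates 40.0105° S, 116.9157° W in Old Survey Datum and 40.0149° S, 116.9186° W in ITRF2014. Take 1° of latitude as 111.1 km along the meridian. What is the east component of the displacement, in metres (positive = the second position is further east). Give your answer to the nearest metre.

ΔE = -247 m

Δφ = -40.0149° − -40.0105° = -0.0044°; Δλ = -116.9186° − -116.9157° = -0.0029°.
ΔN = Δφ × 111100 = -488.8 m; ΔE = Δλ × 111100 × cos(-40.0105°) = -0.0029 × 111100 × 0.765927 = -246.8 m.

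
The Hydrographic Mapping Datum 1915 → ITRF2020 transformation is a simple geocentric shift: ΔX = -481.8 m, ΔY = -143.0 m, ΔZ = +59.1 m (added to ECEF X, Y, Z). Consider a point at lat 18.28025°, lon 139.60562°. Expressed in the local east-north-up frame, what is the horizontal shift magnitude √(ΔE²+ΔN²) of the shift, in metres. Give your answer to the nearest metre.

422 m

At φ = 18.28025°, λ = 139.60562°: sin φ = 0.313665, cos φ = 0.949534, sin λ = 0.648045, cos λ = -0.761602.
ΔE = −sin λ·ΔX + cos λ·ΔY = −(0.648045)·(-481.8) + (-0.761602)·(-143.0) = 421.14 m.
ΔN = −sin φ cos λ·ΔX − sin φ sin λ·ΔY + cos φ·ΔZ = −(0.313665)(-0.761602)(-481.8) − (0.313665)(0.648045)(-143.0) + (0.949534)(59.1) = -29.91 m.
Horizontal magnitude = √(ΔE² + ΔN²) = √(421.14² + (-29.91)²) = 422.20 m.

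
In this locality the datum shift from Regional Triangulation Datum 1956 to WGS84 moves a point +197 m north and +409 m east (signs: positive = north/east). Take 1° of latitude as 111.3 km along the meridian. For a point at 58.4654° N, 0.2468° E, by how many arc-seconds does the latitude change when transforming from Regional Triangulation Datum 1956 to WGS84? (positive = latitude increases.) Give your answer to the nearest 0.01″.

1° of latitude = 111.3 km, so Δφ = 197.0 / 111300 = 0.0017700° = 6.372″.

Δφ = 6.37″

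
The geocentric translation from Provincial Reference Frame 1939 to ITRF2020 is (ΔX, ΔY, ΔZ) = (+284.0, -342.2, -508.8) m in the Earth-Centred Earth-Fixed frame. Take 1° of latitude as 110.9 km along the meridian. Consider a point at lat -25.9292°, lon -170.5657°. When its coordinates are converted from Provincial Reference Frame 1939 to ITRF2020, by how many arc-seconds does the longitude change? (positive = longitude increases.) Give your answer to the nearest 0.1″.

sin φ = -0.437260, cos φ = 0.899335, sin λ = -0.163917, cos λ = -0.986474.
East component: ΔE = −sin λ·ΔX + cos λ·ΔY = −(-0.163917)(284.0) + (-0.986474)(-342.2) = 384.12 m.
1° of latitude spans 110900 m; at latitude φ, 1° of longitude spans that × cos φ = 99736.3 m, so Δλ = 384.12 / 99736.3 × 3600 = 13.865″.

Δλ = 13.9″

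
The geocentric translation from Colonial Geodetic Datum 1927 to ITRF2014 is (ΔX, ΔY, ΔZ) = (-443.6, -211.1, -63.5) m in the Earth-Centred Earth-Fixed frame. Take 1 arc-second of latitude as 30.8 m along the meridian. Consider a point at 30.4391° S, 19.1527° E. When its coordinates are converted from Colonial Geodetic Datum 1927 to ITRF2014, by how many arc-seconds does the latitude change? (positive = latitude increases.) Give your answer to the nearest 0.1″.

sin φ = -0.506622, cos φ = 0.862168, sin λ = 0.328087, cos λ = 0.944648.
North component: ΔN = −sin φ cos λ·ΔX − sin φ sin λ·ΔY + cos φ·ΔZ = −(-0.506622)(0.944648)(-443.6) − (-0.506622)(0.328087)(-211.1) + (0.862168)(-63.5) = -302.13 m.
1° of latitude spans 3600 × 30.80 = 110880 m, so Δφ = -302.13 / 110880 × 3600 = -9.810″.

Δφ = -9.8″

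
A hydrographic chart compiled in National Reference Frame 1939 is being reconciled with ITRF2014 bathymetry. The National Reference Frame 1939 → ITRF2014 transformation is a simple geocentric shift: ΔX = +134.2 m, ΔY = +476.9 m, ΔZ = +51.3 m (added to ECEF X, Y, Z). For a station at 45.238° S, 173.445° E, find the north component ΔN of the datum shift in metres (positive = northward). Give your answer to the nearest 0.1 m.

At φ = -45.238°, λ = 173.445°: sin φ = -0.710038, cos φ = 0.704163, sin λ = 0.114157, cos λ = -0.993463.
ΔN = −sin φ cos λ·ΔX − sin φ sin λ·ΔY + cos φ·ΔZ = −(-0.710038)(-0.993463)(134.2) − (-0.710038)(0.114157)(476.9) + (0.704163)(51.3) = -19.89 m.

ΔN = -19.9 m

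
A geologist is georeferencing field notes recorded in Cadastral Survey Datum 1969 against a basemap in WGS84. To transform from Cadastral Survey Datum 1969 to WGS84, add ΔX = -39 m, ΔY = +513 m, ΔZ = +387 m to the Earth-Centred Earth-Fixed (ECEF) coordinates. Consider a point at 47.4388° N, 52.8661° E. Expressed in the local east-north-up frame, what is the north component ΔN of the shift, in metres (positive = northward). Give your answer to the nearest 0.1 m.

At φ = 47.4388°, λ = 52.8661°: sin φ = 0.736555, cos φ = 0.676377, sin λ = 0.797227, cos λ = 0.603680.
ΔN = −sin φ cos λ·ΔX − sin φ sin λ·ΔY + cos φ·ΔZ = −(0.736555)(0.603680)(-39) − (0.736555)(0.797227)(513) + (0.676377)(387) = -22.14 m.

ΔN = -22.1 m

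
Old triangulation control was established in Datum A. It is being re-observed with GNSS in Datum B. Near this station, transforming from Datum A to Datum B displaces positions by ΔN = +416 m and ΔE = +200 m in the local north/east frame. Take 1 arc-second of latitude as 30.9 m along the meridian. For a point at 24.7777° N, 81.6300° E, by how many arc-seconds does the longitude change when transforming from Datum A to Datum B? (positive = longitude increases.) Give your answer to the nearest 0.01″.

At latitude 24.7777°, cos φ = 0.907941.
1″ of longitude at this latitude = 30.90 × cos φ = 28.0554 m, so Δλ = 200.0 / 28.0554 = 7.129″.

Δλ = 7.13″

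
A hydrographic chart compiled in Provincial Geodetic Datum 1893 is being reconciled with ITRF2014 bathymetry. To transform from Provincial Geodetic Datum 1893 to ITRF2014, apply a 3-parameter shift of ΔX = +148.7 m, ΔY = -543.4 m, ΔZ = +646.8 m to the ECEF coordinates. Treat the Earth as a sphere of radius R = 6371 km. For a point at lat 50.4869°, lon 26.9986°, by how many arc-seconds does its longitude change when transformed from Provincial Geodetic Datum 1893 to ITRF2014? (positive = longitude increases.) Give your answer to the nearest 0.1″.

Δλ = -28.1″

sin φ = 0.771479, cos φ = 0.636255, sin λ = 0.453969, cos λ = 0.891018.
East component: ΔE = −sin λ·ΔX + cos λ·ΔY = −(0.453969)(148.7) + (0.891018)(-543.4) = -551.68 m.
1° of latitude spans πR/180 = 111195 m; at latitude φ, 1° of longitude spans that × cos φ = 70748.3 m, so Δλ = -551.68 / 70748.3 × 3600 = -28.072″.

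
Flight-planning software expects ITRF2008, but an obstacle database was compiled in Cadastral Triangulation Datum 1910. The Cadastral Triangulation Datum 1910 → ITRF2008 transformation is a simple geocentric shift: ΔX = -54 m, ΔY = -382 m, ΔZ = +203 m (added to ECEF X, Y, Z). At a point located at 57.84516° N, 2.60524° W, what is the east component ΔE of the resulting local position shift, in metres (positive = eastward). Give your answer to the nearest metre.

At φ = 57.84516°, λ = -2.60524°: sin φ = 0.846613, cos φ = 0.532209, sin λ = -0.045454, cos λ = 0.998966.
ΔE = −sin λ·ΔX + cos λ·ΔY = −(-0.045454)·(-54) + (0.998966)·(-382) = -384.06 m.

ΔE = -384 m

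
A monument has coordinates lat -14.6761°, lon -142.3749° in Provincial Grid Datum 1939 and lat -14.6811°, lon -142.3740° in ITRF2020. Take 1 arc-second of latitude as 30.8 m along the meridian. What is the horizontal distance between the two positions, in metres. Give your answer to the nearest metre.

563 m

Δφ = -14.6811° − -14.6761° = -0.0050°; Δλ = -142.3740° − -142.3749° = +0.0009°.
1° of latitude = 3600 × 30.80 = 110880 m.
ΔN = Δφ × 110880 = -554.4 m; ΔE = Δλ × 110880 × cos(-14.6761°) = +0.0009 × 110880 × 0.967374 = 96.5 m.
Distance = √(ΔE² + ΔN²) = √(96.5² + (-554.4)²) = 562.7 m.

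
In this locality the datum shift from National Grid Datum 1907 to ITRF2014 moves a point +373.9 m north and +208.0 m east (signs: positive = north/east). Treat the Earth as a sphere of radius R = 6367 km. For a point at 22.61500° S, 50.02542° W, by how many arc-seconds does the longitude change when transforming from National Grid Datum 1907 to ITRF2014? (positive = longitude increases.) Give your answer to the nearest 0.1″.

Δλ = 7.3″

At latitude -22.61500°, cos φ = 0.923110.
One radian of longitude at latitude φ spans R cos φ, so Δλ = ΔE / (R cos φ) = 208.0 / (6367000 × 0.923110) = 3.5390e-05 rad = 7.300″.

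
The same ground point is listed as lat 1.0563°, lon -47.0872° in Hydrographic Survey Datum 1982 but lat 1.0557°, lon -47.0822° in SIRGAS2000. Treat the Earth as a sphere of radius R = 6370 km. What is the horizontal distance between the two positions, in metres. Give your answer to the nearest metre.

560 m

Δφ = 1.0557° − 1.0563° = -0.0006°; Δλ = -47.0822° − -47.0872° = +0.0050°.
1° along a meridian = πR/180 = 111177 m.
ΔN = Δφ × 111177 = -66.7 m; ΔE = Δλ × 111177 × cos(1.0563°) = +0.0050 × 111177 × 0.999830 = 555.8 m.
Distance = √(ΔE² + ΔN²) = √(555.8² + (-66.7)²) = 559.8 m.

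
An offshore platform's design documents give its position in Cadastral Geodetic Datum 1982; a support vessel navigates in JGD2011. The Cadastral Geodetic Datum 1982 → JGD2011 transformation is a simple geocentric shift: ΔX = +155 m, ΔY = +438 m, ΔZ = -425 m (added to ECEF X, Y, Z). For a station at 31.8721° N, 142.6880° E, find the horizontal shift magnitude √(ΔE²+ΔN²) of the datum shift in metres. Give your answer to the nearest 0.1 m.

At φ = 31.8721°, λ = 142.6880°: sin φ = 0.528025, cos φ = 0.849229, sin λ = 0.606155, cos λ = -0.795347.
ΔE = −sin λ·ΔX + cos λ·ΔY = −(0.606155)·(155) + (-0.795347)·(438) = -442.32 m.
ΔN = −sin φ cos λ·ΔX − sin φ sin λ·ΔY + cos φ·ΔZ = −(0.528025)(-0.795347)(155) − (0.528025)(0.606155)(438) + (0.849229)(-425) = -436.02 m.
Horizontal magnitude = √(ΔE² + ΔN²) = √((-442.32)² + (-436.02)²) = 621.09 m.

621.1 m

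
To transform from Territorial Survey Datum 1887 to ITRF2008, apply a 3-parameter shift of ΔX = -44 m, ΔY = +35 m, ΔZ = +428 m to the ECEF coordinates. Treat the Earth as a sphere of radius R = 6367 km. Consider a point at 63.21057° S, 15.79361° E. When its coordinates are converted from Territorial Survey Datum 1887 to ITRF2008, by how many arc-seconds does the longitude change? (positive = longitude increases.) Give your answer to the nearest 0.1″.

sin φ = -0.892669, cos φ = 0.450713, sin λ = 0.272173, cos λ = 0.962248.
East component: ΔE = −sin λ·ΔX + cos λ·ΔY = −(0.272173)(-44) + (0.962248)(35) = 45.65 m.
1° of latitude spans πR/180 = 111125 m; at latitude φ, 1° of longitude spans that × cos φ = 50085.5 m, so Δλ = 45.65 / 50085.5 × 3600 = 3.281″.

Δλ = 3.3″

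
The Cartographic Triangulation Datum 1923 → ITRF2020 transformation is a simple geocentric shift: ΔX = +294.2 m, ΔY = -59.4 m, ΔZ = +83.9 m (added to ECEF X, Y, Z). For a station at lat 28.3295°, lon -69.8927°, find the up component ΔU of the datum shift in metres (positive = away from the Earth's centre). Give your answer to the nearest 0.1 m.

The local up (radial) axis is (cos φ cos λ, cos φ sin λ, sin φ), giving ΔU = 89.027 + 49.099 + 39.814 = 177.94 m.

ΔU = 177.9 m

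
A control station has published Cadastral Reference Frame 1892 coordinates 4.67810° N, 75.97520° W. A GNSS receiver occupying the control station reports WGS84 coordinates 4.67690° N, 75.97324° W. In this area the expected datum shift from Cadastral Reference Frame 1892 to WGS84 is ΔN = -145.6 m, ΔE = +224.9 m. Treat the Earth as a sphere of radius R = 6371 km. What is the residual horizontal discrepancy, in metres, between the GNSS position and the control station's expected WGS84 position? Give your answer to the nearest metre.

14 m

Observed coordinate differences: Δφ = -0.00120°, Δλ = +0.00196°.
Converting to metres (1° lat = 111195 m, cos φ = 0.996669): observed ΔN = -133.4 m, observed ΔE = 217.2 m.
Subtracting the expected shift leaves a residual of -133.4 − (-145.6) = 12.2 m north and 217.2 − (224.9) = -7.7 m east.
Residual distance = √(12.2² + (-7.7)²) = 14.4 m.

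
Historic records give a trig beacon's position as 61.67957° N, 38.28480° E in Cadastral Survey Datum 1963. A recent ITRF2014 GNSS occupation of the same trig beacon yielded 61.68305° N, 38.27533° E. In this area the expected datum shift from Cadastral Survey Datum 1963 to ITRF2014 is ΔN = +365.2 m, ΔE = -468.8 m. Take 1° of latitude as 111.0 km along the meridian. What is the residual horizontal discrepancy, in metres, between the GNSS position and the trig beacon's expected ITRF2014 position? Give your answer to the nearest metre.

37 m

Observed coordinate differences: Δφ = +0.00348°, Δλ = -0.00947°.
Converting to metres (1° lat = 111000 m, cos φ = 0.474402): observed ΔN = 386.3 m, observed ΔE = -498.7 m.
Subtracting the expected shift leaves a residual of 386.3 − (365.2) = 21.1 m north and -498.7 − (-468.8) = -29.9 m east.
Residual distance = √(21.1² + (-29.9)²) = 36.6 m.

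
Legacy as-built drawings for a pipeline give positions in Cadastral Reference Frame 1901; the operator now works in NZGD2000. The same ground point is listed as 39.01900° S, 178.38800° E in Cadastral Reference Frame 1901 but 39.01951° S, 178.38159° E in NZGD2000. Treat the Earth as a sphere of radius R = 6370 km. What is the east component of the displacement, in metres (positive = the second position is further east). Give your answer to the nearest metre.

Δφ = -39.01951° − -39.01900° = -0.00051°; Δλ = 178.38159° − 178.38800° = -0.00641°.
1° along a meridian = πR/180 = 111177 m.
ΔN = Δφ × 111177 = -56.7 m; ΔE = Δλ × 111177 × cos(-39.01900°) = -0.00641 × 111177 × 0.776937 = -553.7 m.

ΔE = -554 m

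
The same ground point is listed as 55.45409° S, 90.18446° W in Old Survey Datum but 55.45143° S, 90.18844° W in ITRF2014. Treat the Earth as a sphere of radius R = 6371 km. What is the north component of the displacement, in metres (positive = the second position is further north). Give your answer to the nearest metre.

ΔN = 296 m

Δφ = -55.45143° − -55.45409° = +0.00266°; Δλ = -90.18844° − -90.18446° = -0.00398°.
1° along a meridian = πR/180 = 111195 m.
ΔN = Δφ × 111195 = 295.8 m; ΔE = Δλ × 111195 × cos(-55.45409°) = -0.00398 × 111195 × 0.567066 = -251.0 m.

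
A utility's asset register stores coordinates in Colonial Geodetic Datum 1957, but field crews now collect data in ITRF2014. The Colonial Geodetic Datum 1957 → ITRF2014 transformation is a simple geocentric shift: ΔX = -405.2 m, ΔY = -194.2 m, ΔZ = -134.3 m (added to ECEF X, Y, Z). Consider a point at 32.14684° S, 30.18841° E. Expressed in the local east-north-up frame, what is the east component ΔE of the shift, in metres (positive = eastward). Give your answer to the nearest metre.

ΔE = 36 m

At φ = -32.14684°, λ = 30.18841°: sin φ = -0.532091, cos φ = 0.846687, sin λ = 0.502845, cos λ = 0.864377.
ΔE = −sin λ·ΔX + cos λ·ΔY = −(0.502845)·(-405.2) + (0.864377)·(-194.2) = 35.89 m.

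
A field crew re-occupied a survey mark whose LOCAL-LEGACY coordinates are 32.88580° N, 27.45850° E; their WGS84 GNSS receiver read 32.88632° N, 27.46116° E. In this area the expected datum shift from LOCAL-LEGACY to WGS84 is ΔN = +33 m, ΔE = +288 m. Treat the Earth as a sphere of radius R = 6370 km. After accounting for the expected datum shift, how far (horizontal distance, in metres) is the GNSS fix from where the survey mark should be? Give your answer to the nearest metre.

Observed coordinate differences: Δφ = +0.00052°, Δλ = +0.00266°.
Converting to metres (1° lat = 111177 m, cos φ = 0.839754): observed ΔN = 57.8 m, observed ΔE = 248.3 m.
Subtracting the expected shift leaves a residual of 57.8 − (33) = 24.8 m north and 248.3 − (288) = -39.7 m east.
Residual distance = √(24.8² + (-39.7)²) = 46.8 m.

47 m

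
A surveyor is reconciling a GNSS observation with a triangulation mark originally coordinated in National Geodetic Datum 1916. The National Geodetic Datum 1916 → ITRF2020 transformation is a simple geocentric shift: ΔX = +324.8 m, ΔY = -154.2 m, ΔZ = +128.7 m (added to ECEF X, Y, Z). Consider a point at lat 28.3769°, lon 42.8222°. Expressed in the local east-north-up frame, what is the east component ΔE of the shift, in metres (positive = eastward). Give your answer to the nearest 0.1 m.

At φ = 28.3769°, λ = 42.8222°: sin φ = 0.475270, cos φ = 0.879840, sin λ = 0.679726, cos λ = 0.733467.
ΔE = −sin λ·ΔX + cos λ·ΔY = −(0.679726)·(324.8) + (0.733467)·(-154.2) = -333.88 m.

ΔE = -333.9 m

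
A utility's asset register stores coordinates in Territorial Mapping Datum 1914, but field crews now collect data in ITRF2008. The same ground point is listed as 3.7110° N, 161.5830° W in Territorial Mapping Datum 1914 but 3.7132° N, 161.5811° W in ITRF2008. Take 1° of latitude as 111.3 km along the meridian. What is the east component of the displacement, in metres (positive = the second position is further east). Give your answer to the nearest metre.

ΔE = 211 m

Δφ = 3.7132° − 3.7110° = +0.0022°; Δλ = -161.5811° − -161.5830° = +0.0019°.
ΔN = Δφ × 111300 = 244.9 m; ΔE = Δλ × 111300 × cos(3.7110°) = +0.0019 × 111300 × 0.997903 = 211.0 m.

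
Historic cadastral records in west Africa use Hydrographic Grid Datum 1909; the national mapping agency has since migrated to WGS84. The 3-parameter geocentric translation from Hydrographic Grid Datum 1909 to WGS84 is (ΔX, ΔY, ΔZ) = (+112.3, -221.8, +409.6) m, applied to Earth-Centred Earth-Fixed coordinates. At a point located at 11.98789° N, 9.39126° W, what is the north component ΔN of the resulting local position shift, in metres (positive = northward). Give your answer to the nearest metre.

ΔN = 370 m

The local north axis is (−sin φ cos λ, −sin φ sin λ, cos φ), giving ΔN = -23.013 − 7.517 + 400.667 = 370.14 m.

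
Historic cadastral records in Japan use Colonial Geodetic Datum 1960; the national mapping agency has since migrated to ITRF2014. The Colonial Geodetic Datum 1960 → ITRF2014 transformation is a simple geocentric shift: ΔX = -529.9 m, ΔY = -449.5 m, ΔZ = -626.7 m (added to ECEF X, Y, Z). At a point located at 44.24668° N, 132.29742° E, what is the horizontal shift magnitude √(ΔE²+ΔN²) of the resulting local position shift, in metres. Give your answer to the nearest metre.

836 m

At φ = 44.24668°, λ = 132.29742°: sin φ = 0.697749, cos φ = 0.716342, sin λ = 0.739661, cos λ = -0.672979.
ΔE = −sin λ·ΔX + cos λ·ΔY = −(0.739661)·(-529.9) + (-0.672979)·(-449.5) = 694.45 m.
ΔN = −sin φ cos λ·ΔX − sin φ sin λ·ΔY + cos φ·ΔZ = −(0.697749)(-0.672979)(-529.9) − (0.697749)(0.739661)(-449.5) + (0.716342)(-626.7) = -465.77 m.
Horizontal magnitude = √(ΔE² + ΔN²) = √(694.45² + (-465.77)²) = 836.18 m.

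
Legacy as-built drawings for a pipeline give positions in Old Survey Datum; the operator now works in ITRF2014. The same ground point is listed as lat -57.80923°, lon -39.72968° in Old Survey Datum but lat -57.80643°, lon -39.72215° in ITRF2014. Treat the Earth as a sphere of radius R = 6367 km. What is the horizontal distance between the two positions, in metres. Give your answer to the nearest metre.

Δφ = -57.80643° − -57.80923° = +0.00280°; Δλ = -39.72215° − -39.72968° = +0.00753°.
1° along a meridian = πR/180 = 111125 m.
ΔN = Δφ × 111125 = 311.2 m; ΔE = Δλ × 111125 × cos(-57.80923°) = +0.00753 × 111125 × 0.532740 = 445.8 m.
Distance = √(ΔE² + ΔN²) = √(445.8² + 311.2²) = 543.6 m.

544 m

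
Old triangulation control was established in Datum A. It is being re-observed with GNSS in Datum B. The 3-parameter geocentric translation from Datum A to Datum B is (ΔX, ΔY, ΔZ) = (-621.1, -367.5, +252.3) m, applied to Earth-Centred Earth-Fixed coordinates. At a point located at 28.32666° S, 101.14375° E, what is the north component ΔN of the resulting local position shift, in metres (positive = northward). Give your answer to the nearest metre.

ΔN = 108 m

The local north axis is (−sin φ cos λ, −sin φ sin λ, cos φ), giving ΔN = 56.959 − 171.090 + 222.089 = 107.96 m.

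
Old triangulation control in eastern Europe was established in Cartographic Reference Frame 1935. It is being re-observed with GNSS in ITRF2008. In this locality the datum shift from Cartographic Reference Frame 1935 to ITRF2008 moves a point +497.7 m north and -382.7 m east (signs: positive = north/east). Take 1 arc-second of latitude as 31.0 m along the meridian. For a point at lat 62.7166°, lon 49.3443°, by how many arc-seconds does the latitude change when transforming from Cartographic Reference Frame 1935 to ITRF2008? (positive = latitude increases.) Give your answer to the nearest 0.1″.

1″ of latitude = 31.00 m, so Δφ = 497.7 / 31.00 = 16.055″.

Δφ = 16.1″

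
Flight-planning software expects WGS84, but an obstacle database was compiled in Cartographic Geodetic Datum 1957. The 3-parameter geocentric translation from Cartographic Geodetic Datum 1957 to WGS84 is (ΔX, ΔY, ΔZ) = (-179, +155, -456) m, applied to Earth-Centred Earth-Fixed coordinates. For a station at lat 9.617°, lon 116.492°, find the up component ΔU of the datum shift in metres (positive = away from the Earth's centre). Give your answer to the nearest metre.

ΔU = 139 m

At φ = 9.617°, λ = 116.492°: sin φ = 0.167061, cos φ = 0.985947, sin λ = 0.894997, cos λ = -0.446073.
ΔU = cos φ cos λ·ΔX + cos φ sin λ·ΔY + sin φ·ΔZ = (0.985947)(-0.446073)(-179) + (0.985947)(0.894997)(155) + (0.167061)(-456) = 139.32 m.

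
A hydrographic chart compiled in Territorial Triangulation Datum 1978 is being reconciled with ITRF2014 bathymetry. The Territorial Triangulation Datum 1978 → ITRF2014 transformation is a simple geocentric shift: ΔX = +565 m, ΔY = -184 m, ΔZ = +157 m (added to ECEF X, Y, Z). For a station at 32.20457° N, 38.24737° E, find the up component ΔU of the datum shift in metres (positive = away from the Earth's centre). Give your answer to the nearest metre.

ΔU = 363 m

The local up (radial) axis is (cos φ cos λ, cos φ sin λ, sin φ), giving ΔU = 375.454 − 96.382 + 83.672 = 362.74 m.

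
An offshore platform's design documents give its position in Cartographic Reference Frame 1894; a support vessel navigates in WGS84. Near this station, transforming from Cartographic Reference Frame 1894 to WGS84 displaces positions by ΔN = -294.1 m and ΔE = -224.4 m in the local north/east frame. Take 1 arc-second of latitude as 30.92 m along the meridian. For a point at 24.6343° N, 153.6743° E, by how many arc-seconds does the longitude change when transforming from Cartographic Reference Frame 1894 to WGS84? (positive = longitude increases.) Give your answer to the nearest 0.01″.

At latitude 24.6343°, cos φ = 0.908987.
1″ of longitude at this latitude = 30.92 × cos φ = 28.1059 m, so Δλ = -224.4 / 28.1059 = -7.984″.

Δλ = -7.98″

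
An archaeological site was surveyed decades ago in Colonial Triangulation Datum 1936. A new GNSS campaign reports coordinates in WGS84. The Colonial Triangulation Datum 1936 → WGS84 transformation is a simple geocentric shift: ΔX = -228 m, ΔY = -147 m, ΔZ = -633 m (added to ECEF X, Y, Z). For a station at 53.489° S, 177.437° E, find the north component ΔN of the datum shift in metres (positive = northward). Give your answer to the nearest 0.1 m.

The local north axis is (−sin φ cos λ, −sin φ sin λ, cos φ), giving ΔN = 183.070 − 5.283 − 376.621 = -198.83 m.

ΔN = -198.8 m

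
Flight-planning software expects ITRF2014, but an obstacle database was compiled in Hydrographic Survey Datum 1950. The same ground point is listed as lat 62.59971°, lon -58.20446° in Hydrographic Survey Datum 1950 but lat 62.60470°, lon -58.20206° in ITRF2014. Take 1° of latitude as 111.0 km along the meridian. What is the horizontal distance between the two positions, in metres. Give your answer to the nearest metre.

567 m

Δφ = 62.60470° − 62.59971° = +0.00499°; Δλ = -58.20206° − -58.20446° = +0.00240°.
ΔN = Δφ × 111000 = 553.9 m; ΔE = Δλ × 111000 × cos(62.59971°) = +0.00240 × 111000 × 0.460204 = 122.6 m.
Distance = √(ΔE² + ΔN²) = √(122.6² + 553.9²) = 567.3 m.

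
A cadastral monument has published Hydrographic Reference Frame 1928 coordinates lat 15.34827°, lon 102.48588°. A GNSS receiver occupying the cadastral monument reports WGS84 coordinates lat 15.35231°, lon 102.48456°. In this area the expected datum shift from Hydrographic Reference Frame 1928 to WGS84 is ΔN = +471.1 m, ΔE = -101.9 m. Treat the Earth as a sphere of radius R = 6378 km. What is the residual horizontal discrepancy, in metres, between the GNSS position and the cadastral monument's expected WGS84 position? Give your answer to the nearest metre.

Observed coordinate differences: Δφ = +0.00404°, Δλ = -0.00132°.
Converting to metres (1° lat = 111317 m, cos φ = 0.964335): observed ΔN = 449.7 m, observed ΔE = -141.7 m.
Subtracting the expected shift leaves a residual of 449.7 − (471.1) = -21.4 m north and -141.7 − (-101.9) = -39.8 m east.
Residual distance = √((-21.4)² + (-39.8)²) = 45.2 m.

45 m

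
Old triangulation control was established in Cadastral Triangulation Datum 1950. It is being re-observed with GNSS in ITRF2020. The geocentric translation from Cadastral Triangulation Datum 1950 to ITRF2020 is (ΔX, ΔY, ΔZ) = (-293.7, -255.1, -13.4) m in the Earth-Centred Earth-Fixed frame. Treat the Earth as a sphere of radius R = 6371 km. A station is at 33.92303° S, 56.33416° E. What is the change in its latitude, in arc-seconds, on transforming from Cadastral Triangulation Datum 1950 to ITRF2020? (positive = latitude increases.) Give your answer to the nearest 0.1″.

Δφ = -7.1″

sin φ = -0.558079, cos φ = 0.829788, sin λ = 0.832285, cos λ = 0.554348.
North component: ΔN = −sin φ cos λ·ΔX − sin φ sin λ·ΔY + cos φ·ΔZ = −(-0.558079)(0.554348)(-293.7) − (-0.558079)(0.832285)(-255.1) + (0.829788)(-13.4) = -220.47 m.
1° of latitude spans πR/180 = 111195 m, so Δφ = -220.47 / 111195 × 3600 = -7.138″.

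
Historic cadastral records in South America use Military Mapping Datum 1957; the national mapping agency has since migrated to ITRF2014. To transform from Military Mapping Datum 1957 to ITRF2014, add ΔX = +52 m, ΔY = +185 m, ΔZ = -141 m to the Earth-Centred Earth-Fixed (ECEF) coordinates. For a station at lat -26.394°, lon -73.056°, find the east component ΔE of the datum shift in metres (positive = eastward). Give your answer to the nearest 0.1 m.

At φ = -26.394°, λ = -73.056°: sin φ = -0.444541, cos φ = 0.895758, sin λ = -0.956590, cos λ = 0.291437.
ΔE = −sin λ·ΔX + cos λ·ΔY = −(-0.956590)·(52) + (0.291437)·(185) = 103.66 m.

ΔE = 103.7 m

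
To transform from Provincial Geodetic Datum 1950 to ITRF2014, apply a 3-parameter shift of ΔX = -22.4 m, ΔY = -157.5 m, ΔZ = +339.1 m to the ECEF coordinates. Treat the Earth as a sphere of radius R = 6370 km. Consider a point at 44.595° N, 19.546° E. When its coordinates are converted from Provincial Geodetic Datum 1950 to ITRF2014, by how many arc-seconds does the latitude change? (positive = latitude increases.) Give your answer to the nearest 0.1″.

sin φ = 0.702091, cos φ = 0.712087, sin λ = 0.334564, cos λ = 0.942373.
North component: ΔN = −sin φ cos λ·ΔX − sin φ sin λ·ΔY + cos φ·ΔZ = −(0.702091)(0.942373)(-22.4) − (0.702091)(0.334564)(-157.5) + (0.712087)(339.1) = 293.29 m.
1° of latitude spans πR/180 = 111177 m, so Δφ = 293.29 / 111177 × 3600 = 9.497″.

Δφ = 9.5″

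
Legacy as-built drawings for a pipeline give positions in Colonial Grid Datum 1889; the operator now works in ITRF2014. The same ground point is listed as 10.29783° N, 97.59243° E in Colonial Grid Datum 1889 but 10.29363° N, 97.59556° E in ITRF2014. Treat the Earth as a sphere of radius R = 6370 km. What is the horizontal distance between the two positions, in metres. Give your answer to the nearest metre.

Δφ = 10.29363° − 10.29783° = -0.00420°; Δλ = 97.59556° − 97.59243° = +0.00313°.
1° along a meridian = πR/180 = 111177 m.
ΔN = Δφ × 111177 = -466.9 m; ΔE = Δλ × 111177 × cos(10.29783°) = +0.00313 × 111177 × 0.983892 = 342.4 m.
Distance = √(ΔE² + ΔN²) = √(342.4² + (-466.9)²) = 579.0 m.

579 m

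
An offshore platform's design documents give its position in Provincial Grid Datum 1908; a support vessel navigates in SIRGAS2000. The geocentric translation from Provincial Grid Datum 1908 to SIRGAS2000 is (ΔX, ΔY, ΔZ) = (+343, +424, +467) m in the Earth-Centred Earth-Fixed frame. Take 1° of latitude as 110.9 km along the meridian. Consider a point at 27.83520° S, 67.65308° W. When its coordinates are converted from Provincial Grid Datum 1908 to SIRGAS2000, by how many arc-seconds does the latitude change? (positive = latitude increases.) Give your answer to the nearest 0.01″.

sin φ = -0.466930, cos φ = 0.884294, sin λ = -0.924899, cos λ = 0.380214.
North component: ΔN = −sin φ cos λ·ΔX − sin φ sin λ·ΔY + cos φ·ΔZ = −(-0.466930)(0.380214)(343) − (-0.466930)(-0.924899)(424) + (0.884294)(467) = 290.75 m.
1° of latitude spans 110900 m, so Δφ = 290.75 / 110900 × 3600 = 9.438″.

Δφ = 9.44″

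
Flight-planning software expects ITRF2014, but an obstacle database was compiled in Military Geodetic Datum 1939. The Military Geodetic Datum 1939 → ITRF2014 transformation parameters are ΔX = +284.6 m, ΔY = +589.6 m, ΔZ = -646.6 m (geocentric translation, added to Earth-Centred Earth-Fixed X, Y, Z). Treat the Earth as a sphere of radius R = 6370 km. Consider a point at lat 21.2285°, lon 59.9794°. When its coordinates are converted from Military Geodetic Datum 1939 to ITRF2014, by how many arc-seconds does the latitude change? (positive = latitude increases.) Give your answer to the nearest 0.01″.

sin φ = 0.362088, cos φ = 0.932144, sin λ = 0.865846, cos λ = 0.500311.
North component: ΔN = −sin φ cos λ·ΔX − sin φ sin λ·ΔY + cos φ·ΔZ = −(0.362088)(0.500311)(284.6) − (0.362088)(0.865846)(589.6) + (0.932144)(-646.6) = -839.13 m.
1° of latitude spans πR/180 = 111177 m, so Δφ = -839.13 / 111177 × 3600 = -27.172″.

Δφ = -27.17″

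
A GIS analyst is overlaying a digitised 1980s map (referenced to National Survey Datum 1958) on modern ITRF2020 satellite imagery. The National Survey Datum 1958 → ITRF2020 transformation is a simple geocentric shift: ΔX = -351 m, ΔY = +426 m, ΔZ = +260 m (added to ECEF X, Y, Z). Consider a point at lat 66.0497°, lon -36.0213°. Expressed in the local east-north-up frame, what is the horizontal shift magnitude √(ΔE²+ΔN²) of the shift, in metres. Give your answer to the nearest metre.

The local east axis at (φ, λ) is (−sin λ, cos λ, 0), so ΔE = −sin(-36.0213°)·(-351) + cos(-36.0213°)·426 = 138.13 m.
The local north axis is (−sin φ cos λ, −sin φ sin λ, cos φ), giving ΔN = 259.445 + 228.954 + 105.545 = 593.94 m.
Horizontal magnitude = √(ΔE² + ΔN²) = √(138.13² + 593.94²) = 609.79 m.

610 m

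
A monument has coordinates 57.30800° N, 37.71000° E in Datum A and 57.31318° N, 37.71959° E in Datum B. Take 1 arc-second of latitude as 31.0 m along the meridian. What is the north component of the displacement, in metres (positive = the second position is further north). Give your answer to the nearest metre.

Δφ = 57.31318° − 57.30800° = +0.00518°; Δλ = 37.71959° − 37.71000° = +0.00959°.
1° of latitude = 3600 × 31.00 = 111600 m.
ΔN = Δφ × 111600 = 578.1 m; ΔE = Δλ × 111600 × cos(57.30800°) = +0.00959 × 111600 × 0.540123 = 578.1 m.

ΔN = 578 m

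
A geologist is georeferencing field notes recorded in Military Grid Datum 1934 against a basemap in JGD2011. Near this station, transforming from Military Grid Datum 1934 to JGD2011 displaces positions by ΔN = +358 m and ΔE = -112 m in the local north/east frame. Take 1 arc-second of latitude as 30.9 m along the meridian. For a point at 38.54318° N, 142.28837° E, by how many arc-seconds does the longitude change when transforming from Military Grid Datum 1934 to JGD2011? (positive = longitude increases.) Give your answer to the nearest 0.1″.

Δλ = -4.6″

At latitude 38.54318°, cos φ = 0.782139.
1″ of longitude at this latitude = 30.90 × cos φ = 24.1681 m, so Δλ = -112.0 / 24.1681 = -4.634″.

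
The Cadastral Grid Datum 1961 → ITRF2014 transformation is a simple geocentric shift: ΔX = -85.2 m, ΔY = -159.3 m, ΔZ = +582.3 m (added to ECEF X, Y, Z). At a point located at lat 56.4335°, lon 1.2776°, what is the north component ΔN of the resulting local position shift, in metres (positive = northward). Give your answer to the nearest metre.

ΔN = 396 m

The local north axis is (−sin φ cos λ, −sin φ sin λ, cos φ), giving ΔN = 70.975 + 2.960 + 321.956 = 395.89 m.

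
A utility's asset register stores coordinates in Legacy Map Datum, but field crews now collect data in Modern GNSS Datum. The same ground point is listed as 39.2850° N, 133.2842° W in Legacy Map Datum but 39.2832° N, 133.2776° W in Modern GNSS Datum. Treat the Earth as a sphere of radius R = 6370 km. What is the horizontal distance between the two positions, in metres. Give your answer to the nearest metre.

Δφ = 39.2832° − 39.2850° = -0.0018°; Δλ = -133.2776° − -133.2842° = +0.0066°.
1° along a meridian = πR/180 = 111177 m.
ΔN = Δφ × 111177 = -200.1 m; ΔE = Δλ × 111177 × cos(39.2850°) = +0.0066 × 111177 × 0.774006 = 567.9 m.
Distance = √(ΔE² + ΔN²) = √(567.9² + (-200.1)²) = 602.2 m.

602 m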